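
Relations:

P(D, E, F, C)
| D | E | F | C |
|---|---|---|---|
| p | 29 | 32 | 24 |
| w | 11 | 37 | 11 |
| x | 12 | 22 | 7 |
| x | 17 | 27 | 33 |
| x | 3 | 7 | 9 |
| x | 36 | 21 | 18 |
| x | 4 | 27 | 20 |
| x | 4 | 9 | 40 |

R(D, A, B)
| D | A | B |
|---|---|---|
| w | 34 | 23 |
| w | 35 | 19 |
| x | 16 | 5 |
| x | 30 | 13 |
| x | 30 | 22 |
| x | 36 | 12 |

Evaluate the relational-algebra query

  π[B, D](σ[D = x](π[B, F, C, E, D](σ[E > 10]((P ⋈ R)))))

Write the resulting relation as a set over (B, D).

Natural join on D: {(w, 11, 37, 11, 34, 23), (w, 11, 37, 11, 35, 19), (x, 12, 22, 7, 16, 5), (x, 12, 22, 7, 30, 13), (x, 12, 22, 7, 30, 22), (x, 12, 22, 7, 36, 12), (x, 17, 27, 33, 16, 5), (x, 17, 27, 33, 30, 13), (x, 17, 27, 33, 30, 22), (x, 17, 27, 33, 36, 12), (x, 3, 7, 9, 16, 5), (x, 3, 7, 9, 30, 13), (x, 3, 7, 9, 30, 22), (x, 3, 7, 9, 36, 12), (x, 36, 21, 18, 16, 5), (x, 36, 21, 18, 30, 13), (x, 36, 21, 18, 30, 22), (x, 36, 21, 18, 36, 12), (x, 4, 27, 20, 16, 5), (x, 4, 27, 20, 30, 13), (x, 4, 27, 20, 30, 22), (x, 4, 27, 20, 36, 12), (x, 4, 9, 40, 16, 5), (x, 4, 9, 40, 30, 13), (x, 4, 9, 40, 30, 22), (x, 4, 9, 40, 36, 12)}
Apply σ_{E > 10}; surviving tuples: {(w, 11, 37, 11, 34, 23), (w, 11, 37, 11, 35, 19), (x, 12, 22, 7, 16, 5), (x, 12, 22, 7, 30, 13), (x, 12, 22, 7, 30, 22), (x, 12, 22, 7, 36, 12), (x, 17, 27, 33, 16, 5), (x, 17, 27, 33, 30, 13), (x, 17, 27, 33, 30, 22), (x, 17, 27, 33, 36, 12), (x, 36, 21, 18, 16, 5), (x, 36, 21, 18, 30, 13), (x, 36, 21, 18, 30, 22), (x, 36, 21, 18, 36, 12)}
Keep only column(s) B, F, C, E, D: {(12, 21, 18, 36, x), (12, 22, 7, 12, x), (12, 27, 33, 17, x), (13, 21, 18, 36, x), (13, 22, 7, 12, x), (13, 27, 33, 17, x), (19, 37, 11, 11, w), (22, 21, 18, 36, x), (22, 22, 7, 12, x), (22, 27, 33, 17, x), (23, 37, 11, 11, w), (5, 21, 18, 36, x), (5, 22, 7, 12, x), (5, 27, 33, 17, x)}
Apply σ_{D = x}; surviving tuples: {(12, 21, 18, 36, x), (12, 22, 7, 12, x), (12, 27, 33, 17, x), (13, 21, 18, 36, x), (13, 22, 7, 12, x), (13, 27, 33, 17, x), (22, 21, 18, 36, x), (22, 22, 7, 12, x), (22, 27, 33, 17, x), (5, 21, 18, 36, x), (5, 22, 7, 12, x), (5, 27, 33, 17, x)}
Keep only column(s) B, D (8 duplicate(s) eliminated): {(12, x), (13, x), (22, x), (5, x)}

{(12, x), (13, x), (22, x), (5, x)}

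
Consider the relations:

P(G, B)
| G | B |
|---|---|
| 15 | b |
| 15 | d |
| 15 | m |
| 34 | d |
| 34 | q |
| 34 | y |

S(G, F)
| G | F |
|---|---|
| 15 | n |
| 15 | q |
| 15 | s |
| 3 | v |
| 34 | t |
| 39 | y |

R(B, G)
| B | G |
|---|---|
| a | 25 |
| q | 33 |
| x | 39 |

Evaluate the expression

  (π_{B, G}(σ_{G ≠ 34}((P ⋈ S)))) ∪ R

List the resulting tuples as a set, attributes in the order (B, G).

P ⋈ S (natural join on G): {(15, b, n), (15, b, q), (15, b, s), (15, d, n), (15, d, q), (15, d, s), (15, m, n), (15, m, q), (15, m, s), (34, d, t), (34, q, t), (34, y, t)}
Apply σ_{G ≠ 34}; surviving tuples: {(15, b, n), (15, b, q), (15, b, s), (15, d, n), (15, d, q), (15, d, s), (15, m, n), (15, m, q), (15, m, s)}
Keep only column(s) B, G (6 duplicate(s) eliminated): {(b, 15), (d, 15), (m, 15)}
Set union of the two operands is {(a, 25), (b, 15), (d, 15), (m, 15), (q, 33), (x, 39)}.

{(a, 25), (b, 15), (d, 15), (m, 15), (q, 33), (x, 39)}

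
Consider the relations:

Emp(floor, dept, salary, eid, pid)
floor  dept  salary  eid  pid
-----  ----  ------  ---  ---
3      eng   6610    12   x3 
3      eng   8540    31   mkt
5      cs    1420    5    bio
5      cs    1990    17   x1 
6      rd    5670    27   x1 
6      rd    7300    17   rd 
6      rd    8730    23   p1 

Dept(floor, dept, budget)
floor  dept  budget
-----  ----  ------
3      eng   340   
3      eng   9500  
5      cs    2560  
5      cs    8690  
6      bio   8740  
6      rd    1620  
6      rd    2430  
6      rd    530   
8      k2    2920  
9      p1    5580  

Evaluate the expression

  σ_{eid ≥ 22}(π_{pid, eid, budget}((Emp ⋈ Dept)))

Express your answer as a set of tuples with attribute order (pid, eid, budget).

{(mkt, 31, 340), (mkt, 31, 9500), (p1, 23, 1620), (p1, 23, 2430), (p1, 23, 530), (x1, 27, 1620), (x1, 27, 2430), (x1, 27, 530)}

Natural join on floor, dept: {(3, eng, 6610, 12, x3, 340), (3, eng, 6610, 12, x3, 9500), (3, eng, 8540, 31, mkt, 340), (3, eng, 8540, 31, mkt, 9500), (5, cs, 1420, 5, bio, 2560), (5, cs, 1420, 5, bio, 8690), (5, cs, 1990, 17, x1, 2560), (5, cs, 1990, 17, x1, 8690), (6, rd, 5670, 27, x1, 1620), (6, rd, 5670, 27, x1, 2430), (6, rd, 5670, 27, x1, 530), (6, rd, 7300, 17, rd, 1620), (6, rd, 7300, 17, rd, 2430), (6, rd, 7300, 17, rd, 530), (6, rd, 8730, 23, p1, 1620), (6, rd, 8730, 23, p1, 2430), (6, rd, 8730, 23, p1, 530)}
Projecting to pid, eid, budget: {(bio, 5, 2560), (bio, 5, 8690), (mkt, 31, 340), (mkt, 31, 9500), (p1, 23, 1620), (p1, 23, 2430), (p1, 23, 530), (rd, 17, 1620), (rd, 17, 2430), (rd, 17, 530), (x1, 17, 2560), (x1, 17, 8690), (x1, 27, 1620), (x1, 27, 2430), (x1, 27, 530), (x3, 12, 340), (x3, 12, 9500)}
Filtering on eid ≥ 22 leaves {(mkt, 31, 340), (mkt, 31, 9500), (p1, 23, 1620), (p1, 23, 2430), (p1, 23, 530), (x1, 27, 1620), (x1, 27, 2430), (x1, 27, 530)}.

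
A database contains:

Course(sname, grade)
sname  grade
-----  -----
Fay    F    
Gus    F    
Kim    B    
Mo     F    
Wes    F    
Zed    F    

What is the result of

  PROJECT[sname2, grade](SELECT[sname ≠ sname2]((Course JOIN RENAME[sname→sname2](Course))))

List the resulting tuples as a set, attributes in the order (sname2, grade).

{(Fay, F), (Gus, F), (Mo, F), (Wes, F), (Zed, F)}

ρ[sname→sname2]: schema becomes (sname2, grade); tuples unchanged.
Natural join on grade: {(Fay, F, Fay), (Fay, F, Gus), (Fay, F, Mo), (Fay, F, Wes), (Fay, F, Zed), (Gus, F, Fay), (Gus, F, Gus), (Gus, F, Mo), (Gus, F, Wes), (Gus, F, Zed), (Kim, B, Kim), (Mo, F, Fay), (Mo, F, Gus), (Mo, F, Mo), (Mo, F, Wes), (Mo, F, Zed), (Wes, F, Fay), (Wes, F, Gus), (Wes, F, Mo), (Wes, F, Wes), (Wes, F, Zed), (Zed, F, Fay), (Zed, F, Gus), (Zed, F, Mo), (Zed, F, Wes), (Zed, F, Zed)}
Filtering on sname ≠ sname2 leaves {(Fay, F, Gus), (Fay, F, Mo), (Fay, F, Wes), (Fay, F, Zed), (Gus, F, Fay), (Gus, F, Mo), (Gus, F, Wes), (Gus, F, Zed), (Mo, F, Fay), (Mo, F, Gus), (Mo, F, Wes), (Mo, F, Zed), (Wes, F, Fay), (Wes, F, Gus), (Wes, F, Mo), (Wes, F, Zed), (Zed, F, Fay), (Zed, F, Gus), (Zed, F, Mo), (Zed, F, Wes)}.
Projecting to sname2, grade (15 duplicate(s) eliminated): {(Fay, F), (Gus, F), (Mo, F), (Wes, F), (Zed, F)}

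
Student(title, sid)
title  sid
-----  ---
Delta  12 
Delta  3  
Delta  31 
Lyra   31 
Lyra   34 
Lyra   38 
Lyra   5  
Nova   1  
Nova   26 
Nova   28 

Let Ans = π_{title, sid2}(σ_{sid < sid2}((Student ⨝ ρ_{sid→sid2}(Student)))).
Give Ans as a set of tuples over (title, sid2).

ρ[sid→sid2]: schema becomes (title, sid2); tuples unchanged.
Natural join on title: {(Delta, 12, 12), (Delta, 12, 3), (Delta, 12, 31), (Delta, 3, 12), (Delta, 3, 3), (Delta, 3, 31), (Delta, 31, 12), (Delta, 31, 3), (Delta, 31, 31), (Lyra, 31, 31), (Lyra, 31, 34), (Lyra, 31, 38), (Lyra, 31, 5), (Lyra, 34, 31), (Lyra, 34, 34), (Lyra, 34, 38), (Lyra, 34, 5), (Lyra, 38, 31), (Lyra, 38, 34), (Lyra, 38, 38), (Lyra, 38, 5), (Lyra, 5, 31), (Lyra, 5, 34), (Lyra, 5, 38), (Lyra, 5, 5), (Nova, 1, 1), (Nova, 1, 26), (Nova, 1, 28), (Nova, 26, 1), (Nova, 26, 26), (Nova, 26, 28), (Nova, 28, 1), (Nova, 28, 26), (Nova, 28, 28)}
σ[sid < sid2]: keep tuples satisfying sid < sid2 → {(Delta, 12, 31), (Delta, 3, 12), (Delta, 3, 31), (Lyra, 31, 34), (Lyra, 31, 38), (Lyra, 34, 38), (Lyra, 5, 31), (Lyra, 5, 34), (Lyra, 5, 38), (Nova, 1, 26), (Nova, 1, 28), (Nova, 26, 28)}
Projecting to title, sid2 (5 duplicate(s) eliminated): {(Delta, 12), (Delta, 31), (Lyra, 31), (Lyra, 34), (Lyra, 38), (Nova, 26), (Nova, 28)}

{(Delta, 12), (Delta, 31), (Lyra, 31), (Lyra, 34), (Lyra, 38), (Nova, 26), (Nova, 28)}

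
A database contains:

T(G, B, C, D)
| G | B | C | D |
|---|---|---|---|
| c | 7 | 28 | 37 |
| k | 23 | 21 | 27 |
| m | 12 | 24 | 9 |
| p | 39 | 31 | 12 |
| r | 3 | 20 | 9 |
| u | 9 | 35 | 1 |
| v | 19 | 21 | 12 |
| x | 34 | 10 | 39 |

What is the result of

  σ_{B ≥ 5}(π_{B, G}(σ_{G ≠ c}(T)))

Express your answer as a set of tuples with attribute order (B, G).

Apply σ_{G ≠ c}; surviving tuples: {(k, 23, 21, 27), (m, 12, 24, 9), (p, 39, 31, 12), (r, 3, 20, 9), (u, 9, 35, 1), (v, 19, 21, 12), (x, 34, 10, 39)}
π_{B, G} gives {(12, m), (19, v), (23, k), (3, r), (34, x), (39, p), (9, u)}.
Apply σ_{B ≥ 5}; surviving tuples: {(12, m), (19, v), (23, k), (34, x), (39, p), (9, u)}

{(12, m), (19, v), (23, k), (34, x), (39, p), (9, u)}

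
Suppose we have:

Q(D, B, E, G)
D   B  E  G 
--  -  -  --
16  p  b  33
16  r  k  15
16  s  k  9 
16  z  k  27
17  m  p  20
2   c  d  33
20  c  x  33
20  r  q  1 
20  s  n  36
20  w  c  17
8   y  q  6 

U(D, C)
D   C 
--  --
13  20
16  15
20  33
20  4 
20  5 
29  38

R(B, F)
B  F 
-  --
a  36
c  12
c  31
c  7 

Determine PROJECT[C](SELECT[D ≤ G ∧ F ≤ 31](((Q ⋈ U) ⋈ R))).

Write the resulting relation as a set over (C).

Natural join on D: {(16, p, b, 33, 15), (16, r, k, 15, 15), (16, s, k, 9, 15), (16, z, k, 27, 15), (20, c, x, 33, 33), (20, c, x, 33, 4), (20, c, x, 33, 5), (20, r, q, 1, 33), (20, r, q, 1, 4), (20, r, q, 1, 5), (20, s, n, 36, 33), (20, s, n, 36, 4), (20, s, n, 36, 5), (20, w, c, 17, 33), (20, w, c, 17, 4), (20, w, c, 17, 5)}
Natural join on B: {(20, c, x, 33, 33, 12), (20, c, x, 33, 33, 31), (20, c, x, 33, 33, 7), (20, c, x, 33, 4, 12), (20, c, x, 33, 4, 31), (20, c, x, 33, 4, 7), (20, c, x, 33, 5, 12), (20, c, x, 33, 5, 31), (20, c, x, 33, 5, 7)}
Filtering on D ≤ G ∧ F ≤ 31 leaves {(20, c, x, 33, 33, 12), (20, c, x, 33, 33, 31), (20, c, x, 33, 33, 7), (20, c, x, 33, 4, 12), (20, c, x, 33, 4, 31), (20, c, x, 33, 4, 7), (20, c, x, 33, 5, 12), (20, c, x, 33, 5, 31), (20, c, x, 33, 5, 7)}.
π_{C} gives {33, 4, 5} (6 duplicate(s) eliminated).

{33, 4, 5}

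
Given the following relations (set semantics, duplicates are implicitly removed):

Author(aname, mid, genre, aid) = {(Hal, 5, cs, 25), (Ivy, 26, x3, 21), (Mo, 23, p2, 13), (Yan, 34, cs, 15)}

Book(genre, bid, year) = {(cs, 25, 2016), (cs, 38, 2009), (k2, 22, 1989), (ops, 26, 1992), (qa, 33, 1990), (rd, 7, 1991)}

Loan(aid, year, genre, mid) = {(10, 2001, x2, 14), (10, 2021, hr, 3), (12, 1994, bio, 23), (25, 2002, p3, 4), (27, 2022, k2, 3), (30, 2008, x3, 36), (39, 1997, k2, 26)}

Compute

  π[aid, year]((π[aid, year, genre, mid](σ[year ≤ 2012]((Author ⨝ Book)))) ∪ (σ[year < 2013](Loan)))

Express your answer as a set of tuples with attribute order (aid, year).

{(10, 2001), (12, 1994), (15, 2009), (25, 2002), (25, 2009), (30, 2008), (39, 1997)}

Joining Author and Book on genre yields {(Hal, 5, cs, 25, 25, 2016), (Hal, 5, cs, 25, 38, 2009), (Yan, 34, cs, 15, 25, 2016), (Yan, 34, cs, 15, 38, 2009)}.
Selection year ≤ 2012: {(Hal, 5, cs, 25, 38, 2009), (Yan, 34, cs, 15, 38, 2009)}
Keep only column(s) aid, year, genre, mid: {(15, 2009, cs, 34), (25, 2009, cs, 5)}
Selection year < 2013: {(10, 2001, x2, 14), (12, 1994, bio, 23), (25, 2002, p3, 4), (30, 2008, x3, 36), (39, 1997, k2, 26)}
Set union of the two operands is {(10, 2001, x2, 14), (12, 1994, bio, 23), (15, 2009, cs, 34), (25, 2002, p3, 4), (25, 2009, cs, 5), (30, 2008, x3, 36), (39, 1997, k2, 26)}.
Keep only column(s) aid, year: {(10, 2001), (12, 1994), (15, 2009), (25, 2002), (25, 2009), (30, 2008), (39, 1997)}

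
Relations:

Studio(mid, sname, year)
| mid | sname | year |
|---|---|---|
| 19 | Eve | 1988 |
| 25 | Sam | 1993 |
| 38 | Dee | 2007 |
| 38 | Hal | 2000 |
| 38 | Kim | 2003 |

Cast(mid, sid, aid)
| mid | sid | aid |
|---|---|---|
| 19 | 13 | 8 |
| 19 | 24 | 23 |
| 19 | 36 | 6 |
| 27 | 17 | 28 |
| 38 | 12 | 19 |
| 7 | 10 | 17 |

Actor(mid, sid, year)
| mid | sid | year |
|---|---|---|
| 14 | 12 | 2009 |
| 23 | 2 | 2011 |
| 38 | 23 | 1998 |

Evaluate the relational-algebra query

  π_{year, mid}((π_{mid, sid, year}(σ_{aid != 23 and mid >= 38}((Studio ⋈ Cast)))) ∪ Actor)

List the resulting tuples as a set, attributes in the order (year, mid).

{(1998, 38), (2000, 38), (2003, 38), (2007, 38), (2009, 14), (2011, 23)}

Natural join on mid: {(19, Eve, 1988, 13, 8), (19, Eve, 1988, 24, 23), (19, Eve, 1988, 36, 6), (38, Dee, 2007, 12, 19), (38, Hal, 2000, 12, 19), (38, Kim, 2003, 12, 19)}
Filtering on aid != 23 and mid >= 38 leaves {(38, Dee, 2007, 12, 19), (38, Hal, 2000, 12, 19), (38, Kim, 2003, 12, 19)}.
π_{mid, sid, year} gives {(38, 12, 2000), (38, 12, 2003), (38, 12, 2007)}.
Taking the union: {(14, 12, 2009), (23, 2, 2011), (38, 12, 2000), (38, 12, 2003), (38, 12, 2007), (38, 23, 1998)}
π_{year, mid} gives {(1998, 38), (2000, 38), (2003, 38), (2007, 38), (2009, 14), (2011, 23)}.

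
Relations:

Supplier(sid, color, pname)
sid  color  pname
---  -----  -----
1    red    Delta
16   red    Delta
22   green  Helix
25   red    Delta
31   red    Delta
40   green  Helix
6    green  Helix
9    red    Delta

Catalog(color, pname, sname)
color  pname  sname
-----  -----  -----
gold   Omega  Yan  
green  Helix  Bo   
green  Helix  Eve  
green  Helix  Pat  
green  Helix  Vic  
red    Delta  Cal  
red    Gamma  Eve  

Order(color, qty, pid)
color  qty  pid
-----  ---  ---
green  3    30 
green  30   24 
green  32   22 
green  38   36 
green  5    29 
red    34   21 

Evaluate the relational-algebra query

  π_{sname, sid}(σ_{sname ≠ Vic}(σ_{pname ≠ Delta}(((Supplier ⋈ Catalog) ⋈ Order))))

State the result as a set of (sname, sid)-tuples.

{(Bo, 22), (Bo, 40), (Bo, 6), (Eve, 22), (Eve, 40), (Eve, 6), (Pat, 22), (Pat, 40), (Pat, 6)}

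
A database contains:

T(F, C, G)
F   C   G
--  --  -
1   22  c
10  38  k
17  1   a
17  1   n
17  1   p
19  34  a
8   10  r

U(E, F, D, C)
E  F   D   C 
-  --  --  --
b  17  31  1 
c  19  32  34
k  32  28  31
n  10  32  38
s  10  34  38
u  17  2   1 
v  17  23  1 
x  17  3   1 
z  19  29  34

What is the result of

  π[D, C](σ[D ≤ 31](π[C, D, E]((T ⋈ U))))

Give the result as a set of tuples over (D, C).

{(2, 1), (23, 1), (29, 34), (3, 1), (31, 1)}

Natural join on F, C: {(10, 38, k, n, 32), (10, 38, k, s, 34), (17, 1, a, b, 31), (17, 1, a, u, 2), (17, 1, a, v, 23), (17, 1, a, x, 3), (17, 1, n, b, 31), (17, 1, n, u, 2), (17, 1, n, v, 23), (17, 1, n, x, 3), (17, 1, p, b, 31), (17, 1, p, u, 2), (17, 1, p, v, 23), (17, 1, p, x, 3), (19, 34, a, c, 32), (19, 34, a, z, 29)}
Keep only column(s) C, D, E (8 duplicate(s) eliminated): {(1, 2, u), (1, 23, v), (1, 3, x), (1, 31, b), (34, 29, z), (34, 32, c), (38, 32, n), (38, 34, s)}
Filtering on D ≤ 31 leaves {(1, 2, u), (1, 23, v), (1, 3, x), (1, 31, b), (34, 29, z)}.
Keep only column(s) D, C: {(2, 1), (23, 1), (29, 34), (3, 1), (31, 1)}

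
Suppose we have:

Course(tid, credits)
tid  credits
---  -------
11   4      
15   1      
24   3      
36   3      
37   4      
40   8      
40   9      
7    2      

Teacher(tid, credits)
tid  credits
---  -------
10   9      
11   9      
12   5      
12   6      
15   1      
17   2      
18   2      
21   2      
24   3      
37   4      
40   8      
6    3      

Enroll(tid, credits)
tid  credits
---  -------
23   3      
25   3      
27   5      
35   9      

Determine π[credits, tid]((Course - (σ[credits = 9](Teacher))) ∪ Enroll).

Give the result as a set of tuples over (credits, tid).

Selection credits = 9: {(10, 9), (11, 9)}
Set difference of the two operands is {(11, 4), (15, 1), (24, 3), (36, 3), (37, 4), (40, 8), (40, 9), (7, 2)}.
Set union of the two operands is {(11, 4), (15, 1), (23, 3), (24, 3), (25, 3), (27, 5), (35, 9), (36, 3), (37, 4), (40, 8), (40, 9), (7, 2)}.
π_{credits, tid} gives {(1, 15), (2, 7), (3, 23), (3, 24), (3, 25), (3, 36), (4, 11), (4, 37), (5, 27), (8, 40), (9, 35), (9, 40)}.

{(1, 15), (2, 7), (3, 23), (3, 24), (3, 25), (3, 36), (4, 11), (4, 37), (5, 27), (8, 40), (9, 35), (9, 40)}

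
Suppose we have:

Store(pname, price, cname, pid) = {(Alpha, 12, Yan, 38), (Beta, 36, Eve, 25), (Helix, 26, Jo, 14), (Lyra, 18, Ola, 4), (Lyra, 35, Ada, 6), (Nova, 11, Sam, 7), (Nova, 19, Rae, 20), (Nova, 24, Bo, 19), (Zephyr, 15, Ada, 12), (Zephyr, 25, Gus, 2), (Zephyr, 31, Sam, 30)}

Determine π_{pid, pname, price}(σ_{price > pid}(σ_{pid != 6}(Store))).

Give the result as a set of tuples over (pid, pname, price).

Filtering on pid != 6 leaves {(Alpha, 12, Yan, 38), (Beta, 36, Eve, 25), (Helix, 26, Jo, 14), (Lyra, 18, Ola, 4), (Nova, 11, Sam, 7), (Nova, 19, Rae, 20), (Nova, 24, Bo, 19), (Zephyr, 15, Ada, 12), (Zephyr, 25, Gus, 2), (Zephyr, 31, Sam, 30)}.
Filtering on price > pid leaves {(Beta, 36, Eve, 25), (Helix, 26, Jo, 14), (Lyra, 18, Ola, 4), (Nova, 11, Sam, 7), (Nova, 24, Bo, 19), (Zephyr, 15, Ada, 12), (Zephyr, 25, Gus, 2), (Zephyr, 31, Sam, 30)}.
Projecting to pid, pname, price: {(12, Zephyr, 15), (14, Helix, 26), (19, Nova, 24), (2, Zephyr, 25), (25, Beta, 36), (30, Zephyr, 31), (4, Lyra, 18), (7, Nova, 11)}

{(12, Zephyr, 15), (14, Helix, 26), (19, Nova, 24), (2, Zephyr, 25), (25, Beta, 36), (30, Zephyr, 31), (4, Lyra, 18), (7, Nova, 11)}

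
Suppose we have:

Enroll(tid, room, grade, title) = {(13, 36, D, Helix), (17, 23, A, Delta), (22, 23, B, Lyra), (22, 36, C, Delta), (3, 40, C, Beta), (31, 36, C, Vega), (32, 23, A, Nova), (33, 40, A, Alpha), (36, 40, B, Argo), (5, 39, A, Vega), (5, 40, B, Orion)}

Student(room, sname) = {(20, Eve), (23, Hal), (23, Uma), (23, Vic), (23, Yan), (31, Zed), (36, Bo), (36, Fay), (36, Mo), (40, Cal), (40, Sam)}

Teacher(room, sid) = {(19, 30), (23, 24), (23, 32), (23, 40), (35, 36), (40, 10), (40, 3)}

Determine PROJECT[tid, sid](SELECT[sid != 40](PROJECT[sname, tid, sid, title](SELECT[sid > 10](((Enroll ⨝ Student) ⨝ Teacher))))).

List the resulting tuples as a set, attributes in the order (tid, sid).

{(17, 24), (17, 32), (22, 24), (22, 32), (32, 24), (32, 32)}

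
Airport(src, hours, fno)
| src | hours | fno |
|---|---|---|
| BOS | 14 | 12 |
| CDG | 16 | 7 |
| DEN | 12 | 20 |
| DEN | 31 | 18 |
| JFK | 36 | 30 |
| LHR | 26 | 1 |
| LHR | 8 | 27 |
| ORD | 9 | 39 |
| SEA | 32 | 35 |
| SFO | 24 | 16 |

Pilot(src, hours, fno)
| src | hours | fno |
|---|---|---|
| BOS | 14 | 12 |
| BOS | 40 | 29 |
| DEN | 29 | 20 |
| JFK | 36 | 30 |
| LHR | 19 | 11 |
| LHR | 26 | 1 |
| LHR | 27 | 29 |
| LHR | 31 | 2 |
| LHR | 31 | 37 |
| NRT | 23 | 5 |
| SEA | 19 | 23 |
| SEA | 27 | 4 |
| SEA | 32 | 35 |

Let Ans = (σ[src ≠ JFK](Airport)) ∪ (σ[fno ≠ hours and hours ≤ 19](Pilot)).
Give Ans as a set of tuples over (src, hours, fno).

{(BOS, 14, 12), (CDG, 16, 7), (DEN, 12, 20), (DEN, 31, 18), (LHR, 19, 11), (LHR, 26, 1), (LHR, 8, 27), (ORD, 9, 39), (SEA, 19, 23), (SEA, 32, 35), (SFO, 24, 16)}

Selection src ≠ JFK: {(BOS, 14, 12), (CDG, 16, 7), (DEN, 12, 20), (DEN, 31, 18), (LHR, 26, 1), (LHR, 8, 27), (ORD, 9, 39), (SEA, 32, 35), (SFO, 24, 16)}
Selection fno ≠ hours and hours ≤ 19: {(BOS, 14, 12), (LHR, 19, 11), (SEA, 19, 23)}
Union: {(BOS, 14, 12), (CDG, 16, 7), (DEN, 12, 20), (DEN, 31, 18), (LHR, 26, 1), (LHR, 8, 27), (ORD, 9, 39), (SEA, 32, 35), (SFO, 24, 16)} with {(BOS, 14, 12), (LHR, 19, 11), (SEA, 19, 23)} → {(BOS, 14, 12), (CDG, 16, 7), (DEN, 12, 20), (DEN, 31, 18), (LHR, 19, 11), (LHR, 26, 1), (LHR, 8, 27), (ORD, 9, 39), (SEA, 19, 23), (SEA, 32, 35), (SFO, 24, 16)}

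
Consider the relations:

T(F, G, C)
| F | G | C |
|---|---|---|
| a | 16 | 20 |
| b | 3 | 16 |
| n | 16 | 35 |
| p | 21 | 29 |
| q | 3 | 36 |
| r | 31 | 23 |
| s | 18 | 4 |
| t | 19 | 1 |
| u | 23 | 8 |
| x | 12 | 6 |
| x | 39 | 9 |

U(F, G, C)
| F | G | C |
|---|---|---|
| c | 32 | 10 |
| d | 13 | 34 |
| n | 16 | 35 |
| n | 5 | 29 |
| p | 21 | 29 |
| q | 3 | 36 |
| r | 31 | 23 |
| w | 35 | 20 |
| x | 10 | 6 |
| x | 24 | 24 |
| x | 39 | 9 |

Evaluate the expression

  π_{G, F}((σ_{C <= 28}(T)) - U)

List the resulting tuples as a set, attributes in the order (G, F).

Apply σ_{C <= 28}; surviving tuples: {(a, 16, 20), (b, 3, 16), (r, 31, 23), (s, 18, 4), (t, 19, 1), (u, 23, 8), (x, 12, 6), (x, 39, 9)}
Difference: {(a, 16, 20), (b, 3, 16), (r, 31, 23), (s, 18, 4), (t, 19, 1), (u, 23, 8), (x, 12, 6), (x, 39, 9)} with {(c, 32, 10), (d, 13, 34), (n, 16, 35), (n, 5, 29), (p, 21, 29), (q, 3, 36), (r, 31, 23), (w, 35, 20), (x, 10, 6), (x, 24, 24), (x, 39, 9)} → {(a, 16, 20), (b, 3, 16), (s, 18, 4), (t, 19, 1), (u, 23, 8), (x, 12, 6)}
Projecting to G, F: {(12, x), (16, a), (18, s), (19, t), (23, u), (3, b)}

{(12, x), (16, a), (18, s), (19, t), (23, u), (3, b)}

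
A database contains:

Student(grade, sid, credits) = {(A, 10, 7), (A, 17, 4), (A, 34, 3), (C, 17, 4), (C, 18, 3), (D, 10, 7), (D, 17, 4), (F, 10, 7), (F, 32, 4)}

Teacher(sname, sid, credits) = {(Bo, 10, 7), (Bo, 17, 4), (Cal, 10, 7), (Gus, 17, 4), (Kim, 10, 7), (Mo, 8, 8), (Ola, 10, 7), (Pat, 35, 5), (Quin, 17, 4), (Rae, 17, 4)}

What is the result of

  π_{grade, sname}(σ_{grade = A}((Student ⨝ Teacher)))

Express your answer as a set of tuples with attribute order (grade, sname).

{(A, Bo), (A, Cal), (A, Gus), (A, Kim), (A, Ola), (A, Quin), (A, Rae)}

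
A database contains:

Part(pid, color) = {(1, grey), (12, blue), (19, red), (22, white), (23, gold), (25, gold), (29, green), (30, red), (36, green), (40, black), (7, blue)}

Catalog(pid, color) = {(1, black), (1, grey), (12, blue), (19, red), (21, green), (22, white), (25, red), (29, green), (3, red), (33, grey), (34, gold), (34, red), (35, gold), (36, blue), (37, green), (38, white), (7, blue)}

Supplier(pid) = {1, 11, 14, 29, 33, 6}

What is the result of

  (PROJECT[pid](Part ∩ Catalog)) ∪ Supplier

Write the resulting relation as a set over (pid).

Intersection: {(1, grey), (12, blue), (19, red), (22, white), (23, gold), (25, gold), (29, green), (30, red), (36, green), (40, black), (7, blue)} with {(1, black), (1, grey), (12, blue), (19, red), (21, green), (22, white), (25, red), (29, green), (3, red), (33, grey), (34, gold), (34, red), (35, gold), (36, blue), (37, green), (38, white), (7, blue)} → {(1, grey), (12, blue), (19, red), (22, white), (29, green), (7, blue)}
π[pid]: project onto (pid) → {1, 12, 19, 22, 29, 7}
Union: {1, 12, 19, 22, 29, 7} with {1, 11, 14, 29, 33, 6} → {1, 11, 12, 14, 19, 22, 29, 33, 6, 7}

{1, 11, 12, 14, 19, 22, 29, 33, 6, 7}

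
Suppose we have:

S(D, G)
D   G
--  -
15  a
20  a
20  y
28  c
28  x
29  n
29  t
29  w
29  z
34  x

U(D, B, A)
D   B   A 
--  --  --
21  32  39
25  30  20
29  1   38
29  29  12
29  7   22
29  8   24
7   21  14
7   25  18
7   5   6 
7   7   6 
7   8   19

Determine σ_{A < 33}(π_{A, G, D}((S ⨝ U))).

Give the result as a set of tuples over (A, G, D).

{(12, n, 29), (12, t, 29), (12, w, 29), (12, z, 29), (22, n, 29), (22, t, 29), (22, w, 29), (22, z, 29), (24, n, 29), (24, t, 29), (24, w, 29), (24, z, 29)}

S ⋈ U (natural join on D): {(29, n, 1, 38), (29, n, 29, 12), (29, n, 7, 22), (29, n, 8, 24), (29, t, 1, 38), (29, t, 29, 12), (29, t, 7, 22), (29, t, 8, 24), (29, w, 1, 38), (29, w, 29, 12), (29, w, 7, 22), (29, w, 8, 24), (29, z, 1, 38), (29, z, 29, 12), (29, z, 7, 22), (29, z, 8, 24)}
Keep only column(s) A, G, D: {(12, n, 29), (12, t, 29), (12, w, 29), (12, z, 29), (22, n, 29), (22, t, 29), (22, w, 29), (22, z, 29), (24, n, 29), (24, t, 29), (24, w, 29), (24, z, 29), (38, n, 29), (38, t, 29), (38, w, 29), (38, z, 29)}
Apply σ_{A < 33}; surviving tuples: {(12, n, 29), (12, t, 29), (12, w, 29), (12, z, 29), (22, n, 29), (22, t, 29), (22, w, 29), (22, z, 29), (24, n, 29), (24, t, 29), (24, w, 29), (24, z, 29)}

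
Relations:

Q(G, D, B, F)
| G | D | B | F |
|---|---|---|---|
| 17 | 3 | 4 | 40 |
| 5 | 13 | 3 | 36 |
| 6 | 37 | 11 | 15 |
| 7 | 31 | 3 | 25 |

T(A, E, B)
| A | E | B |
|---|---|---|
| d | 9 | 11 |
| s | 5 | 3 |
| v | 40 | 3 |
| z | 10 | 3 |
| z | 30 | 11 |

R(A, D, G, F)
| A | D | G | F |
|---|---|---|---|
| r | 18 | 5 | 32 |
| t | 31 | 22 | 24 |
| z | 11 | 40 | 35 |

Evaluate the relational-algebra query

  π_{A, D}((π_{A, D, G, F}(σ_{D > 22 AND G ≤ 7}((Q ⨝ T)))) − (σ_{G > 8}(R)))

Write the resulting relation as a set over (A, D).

Natural join on B: {(5, 13, 3, 36, s, 5), (5, 13, 3, 36, v, 40), (5, 13, 3, 36, z, 10), (6, 37, 11, 15, d, 9), (6, 37, 11, 15, z, 30), (7, 31, 3, 25, s, 5), (7, 31, 3, 25, v, 40), (7, 31, 3, 25, z, 10)}
Filtering on D > 22 AND G ≤ 7 leaves {(6, 37, 11, 15, d, 9), (6, 37, 11, 15, z, 30), (7, 31, 3, 25, s, 5), (7, 31, 3, 25, v, 40), (7, 31, 3, 25, z, 10)}.
π_{A, D, G, F} gives {(d, 37, 6, 15), (s, 31, 7, 25), (v, 31, 7, 25), (z, 31, 7, 25), (z, 37, 6, 15)}.
Filtering on G > 8 leaves {(t, 31, 22, 24), (z, 11, 40, 35)}.
Set difference of the two operands is {(d, 37, 6, 15), (s, 31, 7, 25), (v, 31, 7, 25), (z, 31, 7, 25), (z, 37, 6, 15)}.
π_{A, D} gives {(d, 37), (s, 31), (v, 31), (z, 31), (z, 37)}.

{(d, 37), (s, 31), (v, 31), (z, 31), (z, 37)}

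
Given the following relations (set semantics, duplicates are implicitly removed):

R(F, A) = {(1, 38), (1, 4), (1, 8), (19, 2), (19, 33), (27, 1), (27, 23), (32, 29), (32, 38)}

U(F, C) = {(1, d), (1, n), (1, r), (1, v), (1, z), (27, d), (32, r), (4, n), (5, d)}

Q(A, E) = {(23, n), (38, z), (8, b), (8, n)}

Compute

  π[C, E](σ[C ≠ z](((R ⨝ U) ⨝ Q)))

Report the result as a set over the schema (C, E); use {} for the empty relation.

R ⋈ U (natural join on F): {(1, 38, d), (1, 38, n), (1, 38, r), (1, 38, v), (1, 38, z), (1, 4, d), (1, 4, n), (1, 4, r), (1, 4, v), (1, 4, z), (1, 8, d), (1, 8, n), (1, 8, r), (1, 8, v), (1, 8, z), (27, 1, d), (27, 23, d), (32, 29, r), (32, 38, r)}
(R ⨝ U) ⋈ Q (natural join on A): {(1, 38, d, z), (1, 38, n, z), (1, 38, r, z), (1, 38, v, z), (1, 38, z, z), (1, 8, d, b), (1, 8, d, n), (1, 8, n, b), (1, 8, n, n), (1, 8, r, b), (1, 8, r, n), (1, 8, v, b), (1, 8, v, n), (1, 8, z, b), (1, 8, z, n), (27, 23, d, n), (32, 38, r, z)}
Filtering on C ≠ z leaves {(1, 38, d, z), (1, 38, n, z), (1, 38, r, z), (1, 38, v, z), (1, 8, d, b), (1, 8, d, n), (1, 8, n, b), (1, 8, n, n), (1, 8, r, b), (1, 8, r, n), (1, 8, v, b), (1, 8, v, n), (27, 23, d, n), (32, 38, r, z)}.
π_{C, E} gives {(d, b), (d, n), (d, z), (n, b), (n, n), (n, z), (r, b), (r, n), (r, z), (v, b), (v, n), (v, z)} (2 duplicate(s) eliminated).

{(d, b), (d, n), (d, z), (n, b), (n, n), (n, z), (r, b), (r, n), (r, z), (v, b), (v, n), (v, z)}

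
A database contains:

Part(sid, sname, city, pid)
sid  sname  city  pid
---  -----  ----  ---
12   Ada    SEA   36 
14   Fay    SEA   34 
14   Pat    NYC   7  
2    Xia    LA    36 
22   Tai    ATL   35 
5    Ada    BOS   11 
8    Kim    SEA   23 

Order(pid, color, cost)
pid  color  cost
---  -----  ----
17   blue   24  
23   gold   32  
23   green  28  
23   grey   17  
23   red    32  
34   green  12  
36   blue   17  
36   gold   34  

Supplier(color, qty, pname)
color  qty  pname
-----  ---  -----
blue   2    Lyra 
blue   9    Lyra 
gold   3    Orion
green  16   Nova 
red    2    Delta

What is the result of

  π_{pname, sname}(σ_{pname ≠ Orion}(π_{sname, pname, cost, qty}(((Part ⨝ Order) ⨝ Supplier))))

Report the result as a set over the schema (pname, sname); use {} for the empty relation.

{(Delta, Kim), (Lyra, Ada), (Lyra, Xia), (Nova, Fay), (Nova, Kim)}

Joining Part and Order on pid yields {(12, Ada, SEA, 36, blue, 17), (12, Ada, SEA, 36, gold, 34), (14, Fay, SEA, 34, green, 12), (2, Xia, LA, 36, blue, 17), (2, Xia, LA, 36, gold, 34), (8, Kim, SEA, 23, gold, 32), (8, Kim, SEA, 23, green, 28), (8, Kim, SEA, 23, grey, 17), (8, Kim, SEA, 23, red, 32)}.
Joining (Part ⨝ Order) and Supplier on color yields {(12, Ada, SEA, 36, blue, 17, 2, Lyra), (12, Ada, SEA, 36, blue, 17, 9, Lyra), (12, Ada, SEA, 36, gold, 34, 3, Orion), (14, Fay, SEA, 34, green, 12, 16, Nova), (2, Xia, LA, 36, blue, 17, 2, Lyra), (2, Xia, LA, 36, blue, 17, 9, Lyra), (2, Xia, LA, 36, gold, 34, 3, Orion), (8, Kim, SEA, 23, gold, 32, 3, Orion), (8, Kim, SEA, 23, green, 28, 16, Nova), (8, Kim, SEA, 23, red, 32, 2, Delta)}.
Keep only column(s) sname, pname, cost, qty: {(Ada, Lyra, 17, 2), (Ada, Lyra, 17, 9), (Ada, Orion, 34, 3), (Fay, Nova, 12, 16), (Kim, Delta, 32, 2), (Kim, Nova, 28, 16), (Kim, Orion, 32, 3), (Xia, Lyra, 17, 2), (Xia, Lyra, 17, 9), (Xia, Orion, 34, 3)}
σ[pname ≠ Orion]: keep tuples satisfying pname ≠ Orion → {(Ada, Lyra, 17, 2), (Ada, Lyra, 17, 9), (Fay, Nova, 12, 16), (Kim, Delta, 32, 2), (Kim, Nova, 28, 16), (Xia, Lyra, 17, 2), (Xia, Lyra, 17, 9)}
Keep only column(s) pname, sname (2 duplicate(s) eliminated): {(Delta, Kim), (Lyra, Ada), (Lyra, Xia), (Nova, Fay), (Nova, Kim)}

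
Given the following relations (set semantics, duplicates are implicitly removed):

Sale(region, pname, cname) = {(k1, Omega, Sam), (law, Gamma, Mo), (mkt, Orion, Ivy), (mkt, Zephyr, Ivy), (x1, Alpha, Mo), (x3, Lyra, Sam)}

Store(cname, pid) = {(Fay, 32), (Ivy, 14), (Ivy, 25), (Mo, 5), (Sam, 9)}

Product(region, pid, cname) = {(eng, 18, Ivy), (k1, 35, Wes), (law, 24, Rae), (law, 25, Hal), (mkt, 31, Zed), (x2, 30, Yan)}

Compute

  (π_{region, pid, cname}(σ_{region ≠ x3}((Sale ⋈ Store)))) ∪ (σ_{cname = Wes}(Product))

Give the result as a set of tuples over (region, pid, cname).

{(k1, 35, Wes), (k1, 9, Sam), (law, 5, Mo), (mkt, 14, Ivy), (mkt, 25, Ivy), (x1, 5, Mo)}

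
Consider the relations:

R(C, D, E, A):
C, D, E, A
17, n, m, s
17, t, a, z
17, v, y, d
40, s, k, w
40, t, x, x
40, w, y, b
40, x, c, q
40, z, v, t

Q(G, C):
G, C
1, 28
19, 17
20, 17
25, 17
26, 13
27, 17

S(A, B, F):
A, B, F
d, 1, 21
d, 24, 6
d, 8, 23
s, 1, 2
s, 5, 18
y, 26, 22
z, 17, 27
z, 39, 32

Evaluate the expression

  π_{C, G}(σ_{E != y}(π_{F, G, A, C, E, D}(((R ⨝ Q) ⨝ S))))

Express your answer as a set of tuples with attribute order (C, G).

Natural join on C: {(17, n, m, s, 19), (17, n, m, s, 20), (17, n, m, s, 25), (17, n, m, s, 27), (17, t, a, z, 19), (17, t, a, z, 20), (17, t, a, z, 25), (17, t, a, z, 27), (17, v, y, d, 19), (17, v, y, d, 20), (17, v, y, d, 25), (17, v, y, d, 27)}
Natural join on A: {(17, n, m, s, 19, 1, 2), (17, n, m, s, 19, 5, 18), (17, n, m, s, 20, 1, 2), (17, n, m, s, 20, 5, 18), (17, n, m, s, 25, 1, 2), (17, n, m, s, 25, 5, 18), (17, n, m, s, 27, 1, 2), (17, n, m, s, 27, 5, 18), (17, t, a, z, 19, 17, 27), (17, t, a, z, 19, 39, 32), (17, t, a, z, 20, 17, 27), (17, t, a, z, 20, 39, 32), (17, t, a, z, 25, 17, 27), (17, t, a, z, 25, 39, 32), (17, t, a, z, 27, 17, 27), (17, t, a, z, 27, 39, 32), (17, v, y, d, 19, 1, 21), (17, v, y, d, 19, 24, 6), (17, v, y, d, 19, 8, 23), (17, v, y, d, 20, 1, 21), (17, v, y, d, 20, 24, 6), (17, v, y, d, 20, 8, 23), (17, v, y, d, 25, 1, 21), (17, v, y, d, 25, 24, 6), (17, v, y, d, 25, 8, 23), (17, v, y, d, 27, 1, 21), (17, v, y, d, 27, 24, 6), (17, v, y, d, 27, 8, 23)}
Keep only column(s) F, G, A, C, E, D: {(18, 19, s, 17, m, n), (18, 20, s, 17, m, n), (18, 25, s, 17, m, n), (18, 27, s, 17, m, n), (2, 19, s, 17, m, n), (2, 20, s, 17, m, n), (2, 25, s, 17, m, n), (2, 27, s, 17, m, n), (21, 19, d, 17, y, v), (21, 20, d, 17, y, v), (21, 25, d, 17, y, v), (21, 27, d, 17, y, v), (23, 19, d, 17, y, v), (23, 20, d, 17, y, v), (23, 25, d, 17, y, v), (23, 27, d, 17, y, v), (27, 19, z, 17, a, t), (27, 20, z, 17, a, t), (27, 25, z, 17, a, t), (27, 27, z, 17, a, t), (32, 19, z, 17, a, t), (32, 20, z, 17, a, t), (32, 25, z, 17, a, t), (32, 27, z, 17, a, t), (6, 19, d, 17, y, v), (6, 20, d, 17, y, v), (6, 25, d, 17, y, v), (6, 27, d, 17, y, v)}
σ[E != y]: keep tuples satisfying E != y → {(18, 19, s, 17, m, n), (18, 20, s, 17, m, n), (18, 25, s, 17, m, n), (18, 27, s, 17, m, n), (2, 19, s, 17, m, n), (2, 20, s, 17, m, n), (2, 25, s, 17, m, n), (2, 27, s, 17, m, n), (27, 19, z, 17, a, t), (27, 20, z, 17, a, t), (27, 25, z, 17, a, t), (27, 27, z, 17, a, t), (32, 19, z, 17, a, t), (32, 20, z, 17, a, t), (32, 25, z, 17, a, t), (32, 27, z, 17, a, t)}
Keep only column(s) C, G (12 duplicate(s) eliminated): {(17, 19), (17, 20), (17, 25), (17, 27)}

{(17, 19), (17, 20), (17, 25), (17, 27)}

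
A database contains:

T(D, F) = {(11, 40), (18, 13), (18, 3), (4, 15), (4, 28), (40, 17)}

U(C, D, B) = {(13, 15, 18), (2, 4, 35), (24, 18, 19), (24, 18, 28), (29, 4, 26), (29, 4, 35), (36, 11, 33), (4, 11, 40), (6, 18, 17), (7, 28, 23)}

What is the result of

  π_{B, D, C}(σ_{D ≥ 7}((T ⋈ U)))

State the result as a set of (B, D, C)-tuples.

T ⋈ U (natural join on D): {(11, 40, 36, 33), (11, 40, 4, 40), (18, 13, 24, 19), (18, 13, 24, 28), (18, 13, 6, 17), (18, 3, 24, 19), (18, 3, 24, 28), (18, 3, 6, 17), (4, 15, 2, 35), (4, 15, 29, 26), (4, 15, 29, 35), (4, 28, 2, 35), (4, 28, 29, 26), (4, 28, 29, 35)}
σ[D ≥ 7]: keep tuples satisfying D ≥ 7 → {(11, 40, 36, 33), (11, 40, 4, 40), (18, 13, 24, 19), (18, 13, 24, 28), (18, 13, 6, 17), (18, 3, 24, 19), (18, 3, 24, 28), (18, 3, 6, 17)}
π_{B, D, C} gives {(17, 18, 6), (19, 18, 24), (28, 18, 24), (33, 11, 36), (40, 11, 4)} (3 duplicate(s) eliminated).

{(17, 18, 6), (19, 18, 24), (28, 18, 24), (33, 11, 36), (40, 11, 4)}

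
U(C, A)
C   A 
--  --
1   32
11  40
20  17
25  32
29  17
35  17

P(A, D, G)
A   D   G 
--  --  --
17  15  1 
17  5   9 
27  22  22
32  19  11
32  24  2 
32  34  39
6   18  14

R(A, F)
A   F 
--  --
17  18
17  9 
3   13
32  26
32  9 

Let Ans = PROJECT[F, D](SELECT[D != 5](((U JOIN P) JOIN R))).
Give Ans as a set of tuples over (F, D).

{(18, 15), (26, 19), (26, 24), (26, 34), (9, 15), (9, 19), (9, 24), (9, 34)}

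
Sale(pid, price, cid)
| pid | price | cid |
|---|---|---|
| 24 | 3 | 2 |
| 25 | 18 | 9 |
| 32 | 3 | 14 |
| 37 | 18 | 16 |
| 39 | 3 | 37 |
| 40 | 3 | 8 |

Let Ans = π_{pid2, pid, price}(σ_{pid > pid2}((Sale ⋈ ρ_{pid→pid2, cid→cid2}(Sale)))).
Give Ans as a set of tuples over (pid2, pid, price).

{(24, 32, 3), (24, 39, 3), (24, 40, 3), (25, 37, 18), (32, 39, 3), (32, 40, 3), (39, 40, 3)}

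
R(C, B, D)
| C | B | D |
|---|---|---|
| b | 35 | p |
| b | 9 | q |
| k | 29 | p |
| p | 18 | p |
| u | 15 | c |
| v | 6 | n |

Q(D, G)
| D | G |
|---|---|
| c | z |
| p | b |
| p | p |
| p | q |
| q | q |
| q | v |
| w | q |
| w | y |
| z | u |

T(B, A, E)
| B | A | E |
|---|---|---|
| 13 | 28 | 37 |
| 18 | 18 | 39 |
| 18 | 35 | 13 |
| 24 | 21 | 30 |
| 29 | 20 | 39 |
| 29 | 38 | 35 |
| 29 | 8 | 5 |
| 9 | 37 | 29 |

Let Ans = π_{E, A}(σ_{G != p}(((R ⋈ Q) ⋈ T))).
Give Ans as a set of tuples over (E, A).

Joining R and Q on D yields {(b, 35, p, b), (b, 35, p, p), (b, 35, p, q), (b, 9, q, q), (b, 9, q, v), (k, 29, p, b), (k, 29, p, p), (k, 29, p, q), (p, 18, p, b), (p, 18, p, p), (p, 18, p, q), (u, 15, c, z)}.
Joining (R ⋈ Q) and T on B yields {(b, 9, q, q, 37, 29), (b, 9, q, v, 37, 29), (k, 29, p, b, 20, 39), (k, 29, p, b, 38, 35), (k, 29, p, b, 8, 5), (k, 29, p, p, 20, 39), (k, 29, p, p, 38, 35), (k, 29, p, p, 8, 5), (k, 29, p, q, 20, 39), (k, 29, p, q, 38, 35), (k, 29, p, q, 8, 5), (p, 18, p, b, 18, 39), (p, 18, p, b, 35, 13), (p, 18, p, p, 18, 39), (p, 18, p, p, 35, 13), (p, 18, p, q, 18, 39), (p, 18, p, q, 35, 13)}.
σ[G != p]: keep tuples satisfying G != p → {(b, 9, q, q, 37, 29), (b, 9, q, v, 37, 29), (k, 29, p, b, 20, 39), (k, 29, p, b, 38, 35), (k, 29, p, b, 8, 5), (k, 29, p, q, 20, 39), (k, 29, p, q, 38, 35), (k, 29, p, q, 8, 5), (p, 18, p, b, 18, 39), (p, 18, p, b, 35, 13), (p, 18, p, q, 18, 39), (p, 18, p, q, 35, 13)}
Keep only column(s) E, A (6 duplicate(s) eliminated): {(13, 35), (29, 37), (35, 38), (39, 18), (39, 20), (5, 8)}

{(13, 35), (29, 37), (35, 38), (39, 18), (39, 20), (5, 8)}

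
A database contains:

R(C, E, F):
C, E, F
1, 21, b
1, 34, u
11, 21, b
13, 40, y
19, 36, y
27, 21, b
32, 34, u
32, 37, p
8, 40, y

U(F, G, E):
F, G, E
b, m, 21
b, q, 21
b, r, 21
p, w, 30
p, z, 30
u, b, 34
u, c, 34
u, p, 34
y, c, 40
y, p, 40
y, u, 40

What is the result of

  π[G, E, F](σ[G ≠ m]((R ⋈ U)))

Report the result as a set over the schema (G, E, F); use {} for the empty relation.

R ⋈ U (natural join on E, F): {(1, 21, b, m), (1, 21, b, q), (1, 21, b, r), (1, 34, u, b), (1, 34, u, c), (1, 34, u, p), (11, 21, b, m), (11, 21, b, q), (11, 21, b, r), (13, 40, y, c), (13, 40, y, p), (13, 40, y, u), (27, 21, b, m), (27, 21, b, q), (27, 21, b, r), (32, 34, u, b), (32, 34, u, c), (32, 34, u, p), (8, 40, y, c), (8, 40, y, p), (8, 40, y, u)}
Apply σ_{G ≠ m}; surviving tuples: {(1, 21, b, q), (1, 21, b, r), (1, 34, u, b), (1, 34, u, c), (1, 34, u, p), (11, 21, b, q), (11, 21, b, r), (13, 40, y, c), (13, 40, y, p), (13, 40, y, u), (27, 21, b, q), (27, 21, b, r), (32, 34, u, b), (32, 34, u, c), (32, 34, u, p), (8, 40, y, c), (8, 40, y, p), (8, 40, y, u)}
Projecting to G, E, F (10 duplicate(s) eliminated): {(b, 34, u), (c, 34, u), (c, 40, y), (p, 34, u), (p, 40, y), (q, 21, b), (r, 21, b), (u, 40, y)}

{(b, 34, u), (c, 34, u), (c, 40, y), (p, 34, u), (p, 40, y), (q, 21, b), (r, 21, b), (u, 40, y)}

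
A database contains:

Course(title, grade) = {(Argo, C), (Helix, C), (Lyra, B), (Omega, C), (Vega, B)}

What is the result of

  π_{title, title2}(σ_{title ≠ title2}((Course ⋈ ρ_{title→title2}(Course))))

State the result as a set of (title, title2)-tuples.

{(Argo, Helix), (Argo, Omega), (Helix, Argo), (Helix, Omega), (Lyra, Vega), (Omega, Argo), (Omega, Helix), (Vega, Lyra)}

ρ[title→title2]: schema becomes (title2, grade); tuples unchanged.
Course ⋈ ρ_{title→title2}(Course) (natural join on grade): {(Argo, C, Argo), (Argo, C, Helix), (Argo, C, Omega), (Helix, C, Argo), (Helix, C, Helix), (Helix, C, Omega), (Lyra, B, Lyra), (Lyra, B, Vega), (Omega, C, Argo), (Omega, C, Helix), (Omega, C, Omega), (Vega, B, Lyra), (Vega, B, Vega)}
σ[title ≠ title2]: keep tuples satisfying title ≠ title2 → {(Argo, C, Helix), (Argo, C, Omega), (Helix, C, Argo), (Helix, C, Omega), (Lyra, B, Vega), (Omega, C, Argo), (Omega, C, Helix), (Vega, B, Lyra)}
Keep only column(s) title, title2: {(Argo, Helix), (Argo, Omega), (Helix, Argo), (Helix, Omega), (Lyra, Vega), (Omega, Argo), (Omega, Helix), (Vega, Lyra)}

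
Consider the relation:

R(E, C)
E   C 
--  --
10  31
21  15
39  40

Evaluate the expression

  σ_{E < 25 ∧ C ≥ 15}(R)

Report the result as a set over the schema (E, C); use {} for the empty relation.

{(10, 31), (21, 15)}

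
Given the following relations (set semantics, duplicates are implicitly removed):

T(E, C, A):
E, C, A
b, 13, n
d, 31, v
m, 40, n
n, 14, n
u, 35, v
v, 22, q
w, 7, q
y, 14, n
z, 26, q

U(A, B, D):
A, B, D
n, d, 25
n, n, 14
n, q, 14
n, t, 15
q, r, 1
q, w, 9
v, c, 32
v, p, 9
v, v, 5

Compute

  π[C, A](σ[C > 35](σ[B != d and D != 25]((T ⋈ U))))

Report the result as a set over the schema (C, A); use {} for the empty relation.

{(40, n)}

Natural join on A: {(b, 13, n, d, 25), (b, 13, n, n, 14), (b, 13, n, q, 14), (b, 13, n, t, 15), (d, 31, v, c, 32), (d, 31, v, p, 9), (d, 31, v, v, 5), (m, 40, n, d, 25), (m, 40, n, n, 14), (m, 40, n, q, 14), (m, 40, n, t, 15), (n, 14, n, d, 25), (n, 14, n, n, 14), (n, 14, n, q, 14), (n, 14, n, t, 15), (u, 35, v, c, 32), (u, 35, v, p, 9), (u, 35, v, v, 5), (v, 22, q, r, 1), (v, 22, q, w, 9), (w, 7, q, r, 1), (w, 7, q, w, 9), (y, 14, n, d, 25), (y, 14, n, n, 14), (y, 14, n, q, 14), (y, 14, n, t, 15), (z, 26, q, r, 1), (z, 26, q, w, 9)}
Filtering on B != d and D != 25 leaves {(b, 13, n, n, 14), (b, 13, n, q, 14), (b, 13, n, t, 15), (d, 31, v, c, 32), (d, 31, v, p, 9), (d, 31, v, v, 5), (m, 40, n, n, 14), (m, 40, n, q, 14), (m, 40, n, t, 15), (n, 14, n, n, 14), (n, 14, n, q, 14), (n, 14, n, t, 15), (u, 35, v, c, 32), (u, 35, v, p, 9), (u, 35, v, v, 5), (v, 22, q, r, 1), (v, 22, q, w, 9), (w, 7, q, r, 1), (w, 7, q, w, 9), (y, 14, n, n, 14), (y, 14, n, q, 14), (y, 14, n, t, 15), (z, 26, q, r, 1), (z, 26, q, w, 9)}.
Filtering on C > 35 leaves {(m, 40, n, n, 14), (m, 40, n, q, 14), (m, 40, n, t, 15)}.
Projecting to C, A (2 duplicate(s) eliminated): {(40, n)}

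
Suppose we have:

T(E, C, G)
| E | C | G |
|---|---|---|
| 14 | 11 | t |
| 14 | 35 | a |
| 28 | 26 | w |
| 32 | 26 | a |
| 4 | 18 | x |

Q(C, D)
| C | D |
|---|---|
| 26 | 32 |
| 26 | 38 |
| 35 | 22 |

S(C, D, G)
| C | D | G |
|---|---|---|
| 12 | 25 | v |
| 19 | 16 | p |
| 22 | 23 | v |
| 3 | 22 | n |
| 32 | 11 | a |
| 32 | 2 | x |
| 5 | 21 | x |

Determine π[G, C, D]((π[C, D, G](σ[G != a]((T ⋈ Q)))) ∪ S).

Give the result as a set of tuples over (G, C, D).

{(a, 32, 11), (n, 3, 22), (p, 19, 16), (v, 12, 25), (v, 22, 23), (w, 26, 32), (w, 26, 38), (x, 32, 2), (x, 5, 21)}

Joining T and Q on C yields {(14, 35, a, 22), (28, 26, w, 32), (28, 26, w, 38), (32, 26, a, 32), (32, 26, a, 38)}.
σ[G != a]: keep tuples satisfying G != a → {(28, 26, w, 32), (28, 26, w, 38)}
Keep only column(s) C, D, G: {(26, 32, w), (26, 38, w)}
Set union of the two operands is {(12, 25, v), (19, 16, p), (22, 23, v), (26, 32, w), (26, 38, w), (3, 22, n), (32, 11, a), (32, 2, x), (5, 21, x)}.
Keep only column(s) G, C, D: {(a, 32, 11), (n, 3, 22), (p, 19, 16), (v, 12, 25), (v, 22, 23), (w, 26, 32), (w, 26, 38), (x, 32, 2), (x, 5, 21)}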